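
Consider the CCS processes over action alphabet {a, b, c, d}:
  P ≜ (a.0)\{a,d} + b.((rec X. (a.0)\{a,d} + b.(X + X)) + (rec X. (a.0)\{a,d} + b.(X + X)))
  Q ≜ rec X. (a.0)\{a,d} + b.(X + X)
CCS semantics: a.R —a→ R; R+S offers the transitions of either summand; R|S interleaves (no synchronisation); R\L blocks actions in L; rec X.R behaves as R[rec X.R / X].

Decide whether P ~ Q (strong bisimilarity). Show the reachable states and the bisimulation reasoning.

P ~ Q

P's transition system — 2 states:
  p0 = (a.0)\{a,d} + b.((rec X. (a.0)\{a,d} + b.(X + X)) + (rec X. (a.0)\{a,d} + b.(X + X))) has moves ··b··> p1
  p1 = (rec X. (a.0)\{a,d} + b.(X + X)) + (rec X. (a.0)\{a,d} + b.(X + X)) has moves ··b··> p1
Q's transition system — 2 states:
  q0 = rec X. (a.0)\{a,d} + b.(X + X) has moves ··b··> q1
  q1 = (rec X. (a.0)\{a,d} + b.(X + X)) + (rec X. (a.0)\{a,d} + b.(X + X)) has moves ··b··> q1
Coarsest stable partition (strong bisimilarity classes):
  B0 = {p0, p1, q0, q1}
p0 ∈ B0, q0 ∈ B0 → same block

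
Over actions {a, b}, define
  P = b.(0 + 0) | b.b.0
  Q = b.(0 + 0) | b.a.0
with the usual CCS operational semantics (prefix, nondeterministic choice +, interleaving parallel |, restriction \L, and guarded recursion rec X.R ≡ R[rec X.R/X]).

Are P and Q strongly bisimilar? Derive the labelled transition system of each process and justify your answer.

NO

Reachable graph of P (6 states):
  p0 = b.(0 + 0) | b.b.0 | --b--▸ p1, --b--▸ p2
  p1 = (0 + 0) | b.b.0 | --b--▸ p3
  p2 = b.(0 + 0) | b.0 | --b--▸ p3, --b--▸ p4
  p3 = (0 + 0) | b.0 | --b--▸ p5
  p4 = b.(0 + 0) | 0 | --b--▸ p5
  p5 = (0 + 0) | 0 | ·
Reachable graph of Q (6 states):
  q0 = b.(0 + 0) | b.a.0 | --b--▸ q1, --b--▸ q2
  q1 = (0 + 0) | b.a.0 | --b--▸ q3
  q2 = b.(0 + 0) | a.0 | --a--▸ q4, --b--▸ q3
  q3 = (0 + 0) | a.0 | --a--▸ q5
  q4 = b.(0 + 0) | 0 | --b--▸ q5
  q5 = (0 + 0) | 0 | ·
Bisimilarity quotient blocks:
  B0 = {p0}
  B1 = {p1, p2}
  B2 = {p3, p4, q4}
  B3 = {p5, q5}
  B4 = {q0}
  B5 = {q1}
  B6 = {q3}
  B7 = {q2}
p0 ∈ B0, q0 ∈ B4 → different blocks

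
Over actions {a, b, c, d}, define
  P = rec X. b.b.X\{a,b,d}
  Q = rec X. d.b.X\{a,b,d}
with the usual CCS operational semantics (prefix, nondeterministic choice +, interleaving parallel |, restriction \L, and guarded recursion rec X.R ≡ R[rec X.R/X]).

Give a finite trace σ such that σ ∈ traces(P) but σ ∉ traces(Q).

b

LTS(P): 3 reachable states
  p0 = rec X. b.b.X\{a,b,d} :: =b=> p1
  p1 = b.(rec X. b.b.X\{a,b,d})\{a,b,d} :: =b=> p2
  p2 = (rec X. b.b.X\{a,b,d})\{a,b,d} :: deadlocked
LTS(Q): 3 reachable states
  q0 = rec X. d.b.X\{a,b,d} :: =d=> q1
  q1 = b.(rec X. d.b.X\{a,b,d})\{a,b,d} :: =b=> q2
  q2 = (rec X. d.b.X\{a,b,d})\{a,b,d} :: deadlocked
Executing b from P (initial set {p0}):
  after b @ step 1: {p1}
  ✓ P
Executing b from Q (initial set {q0}):
  after b @ step 1: ∅ (Q stuck)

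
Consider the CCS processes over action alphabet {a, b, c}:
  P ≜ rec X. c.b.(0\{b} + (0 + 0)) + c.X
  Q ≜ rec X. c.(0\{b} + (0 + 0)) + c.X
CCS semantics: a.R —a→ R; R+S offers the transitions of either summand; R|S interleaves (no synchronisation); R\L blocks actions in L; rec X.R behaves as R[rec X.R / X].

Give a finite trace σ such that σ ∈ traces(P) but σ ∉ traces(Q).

Reachable graph of P (3 states):
  u0 = rec X. c.b.(0\{b} + (0 + 0)) + c.X ⊢ -c-> u0, -c-> u1
  u1 = b.(0\{b} + (0 + 0)) ⊢ -b-> u2
  u2 = 0\{b} + (0 + 0) ⊢ stopped
Reachable graph of Q (2 states):
  v0 = rec X. c.(0\{b} + (0 + 0)) + c.X ⊢ -c-> v0, -c-> v1
  v1 = 0\{b} + (0 + 0) ⊢ stopped
Executing cb from P (initial set {u0}):
  [1] c ⇒ {u0, u1}
  [2] b ⇒ {u2}
  ✓ P
Executing cb from Q (initial set {v0}):
  [1] c ⇒ {v0, v1}
  [2] b ⇒ no successor for Q

cb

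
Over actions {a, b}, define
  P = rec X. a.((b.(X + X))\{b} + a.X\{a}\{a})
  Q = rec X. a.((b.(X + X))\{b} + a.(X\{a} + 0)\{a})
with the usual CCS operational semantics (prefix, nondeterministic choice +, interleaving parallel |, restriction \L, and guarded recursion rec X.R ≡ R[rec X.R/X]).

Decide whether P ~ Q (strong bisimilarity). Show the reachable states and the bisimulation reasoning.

P ~ Q

P's transition system — 3 states:
  s0 = rec X. a.((b.(X + X))\{b} + a.X\{a}\{a}) | -a-> s1
  s1 = (b.((rec X. a.((b.(X + X))\{b} + a.X\{a}\{a})) + (rec X. a.((b.(X + X))\{b} + a.X\{a}\{a}))))\{b} + a.(rec X. a.((b.(X + X))\{b} + a.X\{a}\{a}))\{a}\{a} | -a-> s2
  s2 = (rec X. a.((b.(X + X))\{b} + a.X\{a}\{a}))\{a}\{a} | deadlocked
Q's transition system — 3 states:
  t0 = rec X. a.((b.(X + X))\{b} + a.(X\{a} + 0)\{a}) | -a-> t1
  t1 = (b.((rec X. a.((b.(X + X))\{b} + a.(X\{a} + 0)\{a})) + (rec X. a.((b.(X + X))\{b} + a.(X\{a} + 0)\{a}))))\{b} + a.((rec X. a.((b.(X + X))\{b} + a.(X\{a} + 0)\{a}))\{a} + 0)\{a} | -a-> t2
  t2 = ((rec X. a.((b.(X + X))\{b} + a.(X\{a} + 0)\{a}))\{a} + 0)\{a} | deadlocked
Coarsest stable partition (strong bisimilarity classes):
  B0 = {s0, t0}
  B1 = {s1, t1}
  B2 = {s2, t2}
s0 ∈ B0, t0 ∈ B0 → same block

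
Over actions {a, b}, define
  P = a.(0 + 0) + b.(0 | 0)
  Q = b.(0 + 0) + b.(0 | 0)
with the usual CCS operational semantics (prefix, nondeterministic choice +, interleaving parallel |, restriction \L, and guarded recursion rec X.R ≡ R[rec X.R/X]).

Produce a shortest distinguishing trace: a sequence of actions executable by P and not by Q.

Reachable graph of P (3 states):
  p0 = a.(0 + 0) + b.(0 | 0) :: —a→ p1, —b→ p2
  p1 = 0 + 0 :: ∅
  p2 = 0 | 0 :: ∅
Reachable graph of Q (3 states):
  q0 = b.(0 + 0) + b.(0 | 0) :: —b→ q1, —b→ q2
  q1 = 0 + 0 :: ∅
  q2 = 0 | 0 :: ∅
Run σ = ⟨a⟩ on P: start {p0}
  [1] a ⇒ {p1}
  P completes σ.
Run σ = ⟨a⟩ on Q: start {q0}
  [1] a ⇒ ∅  — Q cannot continue

a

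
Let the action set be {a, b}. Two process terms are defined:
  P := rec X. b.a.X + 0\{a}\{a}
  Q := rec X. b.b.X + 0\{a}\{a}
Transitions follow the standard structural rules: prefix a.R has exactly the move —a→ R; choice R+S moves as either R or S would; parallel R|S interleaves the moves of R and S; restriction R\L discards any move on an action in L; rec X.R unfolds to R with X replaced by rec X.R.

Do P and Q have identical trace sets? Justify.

traces(P) ≠ traces(Q) — witness ⟨ba⟩

LTS(P): 2 reachable states
  p0 = rec X. b.a.X + 0\{a}\{a} | —b→ p1
  p1 = a.(rec X. b.a.X + 0\{a}\{a}) | —a→ p0
LTS(Q): 2 reachable states
  q0 = rec X. b.b.X + 0\{a}\{a} | —b→ q1
  q1 = b.(rec X. b.b.X + 0\{a}\{a}) | —b→ q0
Run σ = ⟨ba⟩ on P: start {p0}
  step 1 (b): {p1}
  step 2 (a): {p0}
  P completes σ.
Run σ = ⟨ba⟩ on Q: start {q0}
  step 1 (b): {q1}
  step 2 (a): no successor for Q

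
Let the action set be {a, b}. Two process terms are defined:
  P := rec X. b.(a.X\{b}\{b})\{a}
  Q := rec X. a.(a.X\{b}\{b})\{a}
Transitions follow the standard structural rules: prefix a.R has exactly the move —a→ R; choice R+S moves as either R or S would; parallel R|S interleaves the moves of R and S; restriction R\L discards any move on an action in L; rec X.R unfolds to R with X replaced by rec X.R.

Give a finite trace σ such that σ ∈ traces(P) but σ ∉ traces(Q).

b

P's transition system — 2 states:
  u0 = rec X. b.(a.X\{b}\{b})\{a} → -b-> u1
  u1 = (a.(rec X. b.(a.X\{b}\{b})\{a})\{b}\{b})\{a} → deadlocked
Q's transition system — 2 states:
  v0 = rec X. a.(a.X\{b}\{b})\{a} → -a-> v1
  v1 = (a.(rec X. a.(a.X\{b}\{b})\{a})\{b}\{b})\{a} → deadlocked
Run σ = ⟨b⟩ on P: start {u0}
  [1] b ⇒ {u1}
  P completes σ.
Run σ = ⟨b⟩ on Q: start {v0}
  [1] b ⇒ ∅ (Q stuck)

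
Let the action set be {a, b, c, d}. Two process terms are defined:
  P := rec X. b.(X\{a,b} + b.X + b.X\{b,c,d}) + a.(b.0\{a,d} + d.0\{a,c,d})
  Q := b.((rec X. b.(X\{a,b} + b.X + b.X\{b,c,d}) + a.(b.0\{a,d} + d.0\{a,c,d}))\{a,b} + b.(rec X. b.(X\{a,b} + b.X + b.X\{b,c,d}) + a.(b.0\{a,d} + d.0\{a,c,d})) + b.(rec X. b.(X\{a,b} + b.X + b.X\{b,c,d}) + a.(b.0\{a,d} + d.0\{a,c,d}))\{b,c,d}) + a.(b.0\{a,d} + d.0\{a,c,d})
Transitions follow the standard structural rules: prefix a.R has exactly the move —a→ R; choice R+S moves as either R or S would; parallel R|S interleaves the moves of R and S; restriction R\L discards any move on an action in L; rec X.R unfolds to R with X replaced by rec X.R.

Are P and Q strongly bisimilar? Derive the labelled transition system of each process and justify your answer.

Reachable graph of P (7 states):
  u0 = rec X. b.(X\{a,b} + b.X + b.X\{b,c,d}) + a.(b.0\{a,d} + d.0\{a,c,d}) → -a-> u1, -b-> u2
  u1 = b.0\{a,d} + d.0\{a,c,d} → -b-> u3, -d-> u4
  u2 = (rec X. b.(X\{a,b} + b.X + b.X\{b,c,d}) + a.(b.0\{a,d} + d.0\{a,c,d}))\{a,b} + b.(rec X. b.(X\{a,b} + b.X + b.X\{b,c,d}) + a.(b.0\{a,d} + d.0\{a,c,d})) + b.(rec X. b.(X\{a,b} + b.X + b.X\{b,c,d}) + a.(b.0\{a,d} + d.0\{a,c,d}))\{b,c,d} → -b-> u0, -b-> u5
  u3 = 0\{a,d} → deadlocked
  u4 = 0\{a,c,d} → deadlocked
  u5 = (rec X. b.(X\{a,b} + b.X + b.X\{b,c,d}) + a.(b.0\{a,d} + d.0\{a,c,d}))\{b,c,d} → -a-> u6
  u6 = (b.0\{a,d} + d.0\{a,c,d})\{b,c,d} → deadlocked
Reachable graph of Q (8 states):
  v0 = b.((rec X. b.(X\{a,b} + b.X + b.X\{b,c,d}) + a.(b.0\{a,d} + d.0\{a,c,d}))\{a,b} + b.(rec X. b.(X\{a,b} + b.X + b.X\{b,c,d}) + a.(b.0\{a,d} + d.0\{a,c,d})) + b.(rec X. b.(X\{a,b} + b.X + b.X\{b,c,d}) + a.(b.0\{a,d} + d.0\{a,c,d}))\{b,c,d}) + a.(b.0\{a,d} + d.0\{a,c,d}) → -a-> v1, -b-> v2
  v1 = b.0\{a,d} + d.0\{a,c,d} → -b-> v3, -d-> v4
  v2 = (rec X. b.(X\{a,b} + b.X + b.X\{b,c,d}) + a.(b.0\{a,d} + d.0\{a,c,d}))\{a,b} + b.(rec X. b.(X\{a,b} + b.X + b.X\{b,c,d}) + a.(b.0\{a,d} + d.0\{a,c,d})) + b.(rec X. b.(X\{a,b} + b.X + b.X\{b,c,d}) + a.(b.0\{a,d} + d.0\{a,c,d}))\{b,c,d} → -b-> v5, -b-> v6
  v3 = 0\{a,d} → deadlocked
  v4 = 0\{a,c,d} → deadlocked
  v5 = (rec X. b.(X\{a,b} + b.X + b.X\{b,c,d}) + a.(b.0\{a,d} + d.0\{a,c,d}))\{b,c,d} → -a-> v7
  v6 = rec X. b.(X\{a,b} + b.X + b.X\{b,c,d}) + a.(b.0\{a,d} + d.0\{a,c,d}) → -a-> v1, -b-> v2
  v7 = (b.0\{a,d} + d.0\{a,c,d})\{b,c,d} → deadlocked
Coarsest stable partition (strong bisimilarity classes):
  B0 = {u0, v0, v6}
  B1 = {u2, v2}
  B2 = {u5, v5}
  B3 = {u3, u4, u6, v3, v4, v7}
  B4 = {u1, v1}
u0 ∈ B0, v0 ∈ B0 → same block

YES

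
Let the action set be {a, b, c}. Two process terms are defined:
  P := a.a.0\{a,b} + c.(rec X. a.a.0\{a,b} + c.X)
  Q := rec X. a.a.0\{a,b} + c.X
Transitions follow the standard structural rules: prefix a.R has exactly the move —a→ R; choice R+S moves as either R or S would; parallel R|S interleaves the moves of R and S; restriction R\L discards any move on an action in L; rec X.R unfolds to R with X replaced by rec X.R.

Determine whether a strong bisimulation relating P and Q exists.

LTS(P): 4 reachable states
  s0 = a.a.0\{a,b} + c.(rec X. a.a.0\{a,b} + c.X) → =a=> s1, =c=> s2
  s1 = a.0\{a,b} → =a=> s3
  s2 = rec X. a.a.0\{a,b} + c.X → =a=> s1, =c=> s2
  s3 = 0\{a,b} → deadlocked
LTS(Q): 3 reachable states
  t0 = rec X. a.a.0\{a,b} + c.X → =a=> t1, =c=> t0
  t1 = a.0\{a,b} → =a=> t2
  t2 = 0\{a,b} → deadlocked
Bisimilarity quotient blocks:
  B0 = {s0, s2, t0}
  B1 = {s1, t1}
  B2 = {s3, t2}
s0 ∈ B0, t0 ∈ B0 → same block

P ~ Q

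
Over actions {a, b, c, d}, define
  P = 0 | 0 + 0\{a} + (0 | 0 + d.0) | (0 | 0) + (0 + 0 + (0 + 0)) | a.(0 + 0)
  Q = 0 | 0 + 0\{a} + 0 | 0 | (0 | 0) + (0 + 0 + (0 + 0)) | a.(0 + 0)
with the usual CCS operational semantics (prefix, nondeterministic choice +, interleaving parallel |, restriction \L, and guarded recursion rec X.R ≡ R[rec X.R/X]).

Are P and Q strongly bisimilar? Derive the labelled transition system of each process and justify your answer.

not bisimilar

Reachable graph of P (3 states):
  p0 = 0 | 0 + 0\{a} + (0 | 0 + d.0) | (0 | 0) + (0 + 0 + (0 + 0)) | a.(0 + 0) has moves =a=> p1, =d=> p2
  p1 = (0 + 0 + (0 + 0)) | (0 + 0) has moves stopped
  p2 = 0 | (0 | 0) has moves stopped
Reachable graph of Q (2 states):
  q0 = 0 | 0 + 0\{a} + 0 | 0 | (0 | 0) + (0 + 0 + (0 + 0)) | a.(0 + 0) has moves =a=> q1
  q1 = (0 + 0 + (0 + 0)) | (0 + 0) has moves stopped
Bisimilarity quotient blocks:
  B0 = {p0}
  B1 = {p1, p2, q1}
  B2 = {q0}
p0 ∈ B0, q0 ∈ B2 → different blocks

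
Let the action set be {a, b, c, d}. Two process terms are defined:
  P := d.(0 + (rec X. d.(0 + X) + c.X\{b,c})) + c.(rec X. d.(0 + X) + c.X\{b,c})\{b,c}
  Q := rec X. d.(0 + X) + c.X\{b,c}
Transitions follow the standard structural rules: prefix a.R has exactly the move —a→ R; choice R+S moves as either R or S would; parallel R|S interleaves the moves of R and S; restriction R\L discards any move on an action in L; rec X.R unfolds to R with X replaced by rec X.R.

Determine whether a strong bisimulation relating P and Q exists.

YES

P's transition system — 4 states:
  u0 = d.(0 + (rec X. d.(0 + X) + c.X\{b,c})) + c.(rec X. d.(0 + X) + c.X\{b,c})\{b,c} has moves --c--▸ u1, --d--▸ u2
  u1 = (rec X. d.(0 + X) + c.X\{b,c})\{b,c} has moves --d--▸ u3
  u2 = 0 + (rec X. d.(0 + X) + c.X\{b,c}) has moves --c--▸ u1, --d--▸ u2
  u3 = (0 + (rec X. d.(0 + X) + c.X\{b,c}))\{b,c} has moves --d--▸ u3
Q's transition system — 4 states:
  v0 = rec X. d.(0 + X) + c.X\{b,c} has moves --c--▸ v1, --d--▸ v2
  v1 = (rec X. d.(0 + X) + c.X\{b,c})\{b,c} has moves --d--▸ v3
  v2 = 0 + (rec X. d.(0 + X) + c.X\{b,c}) has moves --c--▸ v1, --d--▸ v2
  v3 = (0 + (rec X. d.(0 + X) + c.X\{b,c}))\{b,c} has moves --d--▸ v3
Bisimilarity quotient blocks:
  B0 = {u0, u2, v0, v2}
  B1 = {u1, u3, v1, v3}
u0 ∈ B0, v0 ∈ B0 → same block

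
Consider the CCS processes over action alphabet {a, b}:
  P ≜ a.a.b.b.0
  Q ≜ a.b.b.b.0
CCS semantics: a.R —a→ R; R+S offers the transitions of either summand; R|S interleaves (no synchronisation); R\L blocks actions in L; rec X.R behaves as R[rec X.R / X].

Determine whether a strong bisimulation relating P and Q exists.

NO

Reachable graph of P (5 states):
  s0 = a.a.b.b.0 → —a→ s1
  s1 = a.b.b.0 → —a→ s2
  s2 = b.b.0 → —b→ s3
  s3 = b.0 → —b→ s4
  s4 = 0 → ∅
Reachable graph of Q (5 states):
  t0 = a.b.b.b.0 → —a→ t1
  t1 = b.b.b.0 → —b→ t2
  t2 = b.b.0 → —b→ t3
  t3 = b.0 → —b→ t4
  t4 = 0 → ∅
Partition-refinement fixed point:
  B0 = {s0}
  B1 = {s1}
  B2 = {s2, t2}
  B3 = {s3, t3}
  B4 = {s4, t4}
  B5 = {t0}
  B6 = {t1}
s0 ∈ B0, t0 ∈ B5 → different blocks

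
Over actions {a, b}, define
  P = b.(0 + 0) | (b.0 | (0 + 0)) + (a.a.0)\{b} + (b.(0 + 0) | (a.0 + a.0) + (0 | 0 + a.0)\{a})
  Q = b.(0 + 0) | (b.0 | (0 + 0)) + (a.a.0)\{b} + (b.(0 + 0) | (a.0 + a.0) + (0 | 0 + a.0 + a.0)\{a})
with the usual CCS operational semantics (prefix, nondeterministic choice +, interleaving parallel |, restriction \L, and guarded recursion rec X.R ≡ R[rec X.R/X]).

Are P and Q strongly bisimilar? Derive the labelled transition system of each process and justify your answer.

LTS(P): 9 reachable states
  p0 = b.(0 + 0) | (b.0 | (0 + 0)) + (a.a.0)\{b} + (b.(0 + 0) | (a.0 + a.0) + (0 | 0 + a.0)\{a}) :: =a=> p1, =a=> p2, =b=> p3, =b=> p4, =b=> p5
  p1 = (a.0)\{b} :: =a=> p6
  p2 = b.(0 + 0) | 0 :: =b=> p7
  p3 = (0 + 0) | (a.0 + a.0) :: =a=> p7
  p4 = (0 + 0) | (b.0 | (0 + 0)) :: =b=> p8
  p5 = b.(0 + 0) | (0 | (0 + 0)) :: =b=> p8
  p6 = 0\{b} :: deadlocked
  p7 = (0 + 0) | 0 :: deadlocked
  p8 = (0 + 0) | (0 | (0 + 0)) :: deadlocked
LTS(Q): 9 reachable states
  q0 = b.(0 + 0) | (b.0 | (0 + 0)) + (a.a.0)\{b} + (b.(0 + 0) | (a.0 + a.0) + (0 | 0 + a.0 + a.0)\{a}) :: =a=> q1, =a=> q2, =b=> q3, =b=> q4, =b=> q5
  q1 = (a.0)\{b} :: =a=> q6
  q2 = b.(0 + 0) | 0 :: =b=> q7
  q3 = (0 + 0) | (a.0 + a.0) :: =a=> q7
  q4 = (0 + 0) | (b.0 | (0 + 0)) :: =b=> q8
  q5 = b.(0 + 0) | (0 | (0 + 0)) :: =b=> q8
  q6 = 0\{b} :: deadlocked
  q7 = (0 + 0) | 0 :: deadlocked
  q8 = (0 + 0) | (0 | (0 + 0)) :: deadlocked
Coarsest stable partition (strong bisimilarity classes):
  B0 = {p0, q0}
  B1 = {p1, p3, q1, q3}
  B2 = {p6, p7, p8, q6, q7, q8}
  B3 = {p2, p4, p5, q2, q4, q5}
p0 ∈ B0, q0 ∈ B0 → same block

YES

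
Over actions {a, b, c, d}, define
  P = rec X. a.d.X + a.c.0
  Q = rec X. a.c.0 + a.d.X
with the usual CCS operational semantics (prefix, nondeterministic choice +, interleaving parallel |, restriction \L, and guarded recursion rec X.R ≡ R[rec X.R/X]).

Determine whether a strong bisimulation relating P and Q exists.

bisimilar

Reachable graph of P (4 states):
  s0 = rec X. a.d.X + a.c.0 has moves -a-> s1, -a-> s2
  s1 = c.0 has moves -c-> s3
  s2 = d.(rec X. a.d.X + a.c.0) has moves -d-> s0
  s3 = 0 has moves stopped
Reachable graph of Q (4 states):
  t0 = rec X. a.c.0 + a.d.X has moves -a-> t1, -a-> t2
  t1 = c.0 has moves -c-> t3
  t2 = d.(rec X. a.c.0 + a.d.X) has moves -d-> t0
  t3 = 0 has moves stopped
Partition-refinement fixed point:
  B0 = {s0, t0}
  B1 = {s2, t2}
  B2 = {s1, t1}
  B3 = {s3, t3}
s0 ∈ B0, t0 ∈ B0 → same block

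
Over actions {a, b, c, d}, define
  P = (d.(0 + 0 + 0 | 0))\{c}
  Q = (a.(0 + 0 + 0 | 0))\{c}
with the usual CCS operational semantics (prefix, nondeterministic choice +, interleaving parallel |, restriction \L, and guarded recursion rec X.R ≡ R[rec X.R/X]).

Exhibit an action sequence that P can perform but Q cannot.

d

LTS(P): 2 reachable states
  m0 = (d.(0 + 0 + 0 | 0))\{c} | =d=> m1
  m1 = (0 + 0 + 0 | 0)\{c} | (no moves)
LTS(Q): 2 reachable states
  n0 = (a.(0 + 0 + 0 | 0))\{c} | =a=> n1
  n1 = (0 + 0 + 0 | 0)\{c} | (no moves)
Trace ⟨d⟩ through P, begin at {m0}:
  after d @ step 1: {m1}
  P completes σ.
Trace ⟨d⟩ through Q, begin at {n0}:
  after d @ step 1: ∅  — Q cannot continue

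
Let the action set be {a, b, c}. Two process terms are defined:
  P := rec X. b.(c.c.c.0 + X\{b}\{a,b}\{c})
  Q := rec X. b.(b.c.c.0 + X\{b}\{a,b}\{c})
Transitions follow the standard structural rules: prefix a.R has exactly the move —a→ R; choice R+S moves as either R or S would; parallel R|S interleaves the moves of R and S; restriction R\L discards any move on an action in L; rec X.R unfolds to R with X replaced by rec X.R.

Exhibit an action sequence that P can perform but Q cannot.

P's transition system — 5 states:
  u0 = rec X. b.(c.c.c.0 + X\{b}\{a,b}\{c}) | ··b··> u1
  u1 = c.c.c.0 + (rec X. b.(c.c.c.0 + X\{b}\{a,b}\{c}))\{b}\{a,b}\{c} | ··c··> u2
  u2 = c.c.0 | ··c··> u3
  u3 = c.0 | ··c··> u4
  u4 = 0 | ∅
Q's transition system — 5 states:
  v0 = rec X. b.(b.c.c.0 + X\{b}\{a,b}\{c}) | ··b··> v1
  v1 = b.c.c.0 + (rec X. b.(b.c.c.0 + X\{b}\{a,b}\{c}))\{b}\{a,b}\{c} | ··b··> v2
  v2 = c.c.0 | ··c··> v3
  v3 = c.0 | ··c··> v4
  v4 = 0 | ∅
Executing bc from P (initial set {u0}):
  step 1 (b): {u1}
  step 2 (c): {u2}
  — P admits the full trace.
Executing bc from Q (initial set {v0}):
  step 1 (b): {v1}
  step 2 (c): no successor for Q

bc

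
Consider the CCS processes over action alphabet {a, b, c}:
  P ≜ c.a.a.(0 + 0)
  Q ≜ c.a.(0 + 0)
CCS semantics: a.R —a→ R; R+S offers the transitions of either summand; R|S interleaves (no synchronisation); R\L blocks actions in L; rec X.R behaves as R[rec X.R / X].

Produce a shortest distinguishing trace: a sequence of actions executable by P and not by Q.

P's transition system — 4 states:
  s0 = c.a.a.(0 + 0) :: ··c··> s1
  s1 = a.a.(0 + 0) :: ··a··> s2
  s2 = a.(0 + 0) :: ··a··> s3
  s3 = 0 + 0 :: stopped
Q's transition system — 3 states:
  t0 = c.a.(0 + 0) :: ··c··> t1
  t1 = a.(0 + 0) :: ··a··> t2
  t2 = 0 + 0 :: stopped
Run σ = ⟨caa⟩ on P: start {s0}
  [1] c ⇒ {s1}
  [2] a ⇒ {s2}
  [3] a ⇒ {s3}
  — P admits the full trace.
Run σ = ⟨caa⟩ on Q: start {t0}
  [1] c ⇒ {t1}
  [2] a ⇒ {t2}
  [3] a ⇒ no successor for Q

caa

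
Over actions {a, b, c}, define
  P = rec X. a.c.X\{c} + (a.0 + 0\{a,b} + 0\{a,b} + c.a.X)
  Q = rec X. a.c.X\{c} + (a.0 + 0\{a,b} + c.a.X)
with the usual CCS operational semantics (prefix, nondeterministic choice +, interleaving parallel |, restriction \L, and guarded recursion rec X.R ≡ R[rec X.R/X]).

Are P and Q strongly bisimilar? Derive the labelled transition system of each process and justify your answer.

LTS(P): 7 reachable states
  u0 = rec X. a.c.X\{c} + (a.0 + 0\{a,b} + 0\{a,b} + c.a.X) :: =a=> u1, =a=> u2, =c=> u3
  u1 = 0 :: ·
  u2 = c.(rec X. a.c.X\{c} + (a.0 + 0\{a,b} + 0\{a,b} + c.a.X))\{c} :: =c=> u4
  u3 = a.(rec X. a.c.X\{c} + (a.0 + 0\{a,b} + 0\{a,b} + c.a.X)) :: =a=> u0
  u4 = (rec X. a.c.X\{c} + (a.0 + 0\{a,b} + 0\{a,b} + c.a.X))\{c} :: =a=> u5, =a=> u6
  u5 = (c.(rec X. a.c.X\{c} + (a.0 + 0\{a,b} + 0\{a,b} + c.a.X))\{c})\{c} :: ·
  u6 = 0\{c} :: ·
LTS(Q): 7 reachable states
  v0 = rec X. a.c.X\{c} + (a.0 + 0\{a,b} + c.a.X) :: =a=> v1, =a=> v2, =c=> v3
  v1 = 0 :: ·
  v2 = c.(rec X. a.c.X\{c} + (a.0 + 0\{a,b} + c.a.X))\{c} :: =c=> v4
  v3 = a.(rec X. a.c.X\{c} + (a.0 + 0\{a,b} + c.a.X)) :: =a=> v0
  v4 = (rec X. a.c.X\{c} + (a.0 + 0\{a,b} + c.a.X))\{c} :: =a=> v5, =a=> v6
  v5 = (c.(rec X. a.c.X\{c} + (a.0 + 0\{a,b} + c.a.X))\{c})\{c} :: ·
  v6 = 0\{c} :: ·
Coarsest stable partition (strong bisimilarity classes):
  B0 = {u0, v0}
  B1 = {u1, u5, u6, v1, v5, v6}
  B2 = {u3, v3}
  B3 = {u2, v2}
  B4 = {u4, v4}
u0 ∈ B0, v0 ∈ B0 → same block

bisimilar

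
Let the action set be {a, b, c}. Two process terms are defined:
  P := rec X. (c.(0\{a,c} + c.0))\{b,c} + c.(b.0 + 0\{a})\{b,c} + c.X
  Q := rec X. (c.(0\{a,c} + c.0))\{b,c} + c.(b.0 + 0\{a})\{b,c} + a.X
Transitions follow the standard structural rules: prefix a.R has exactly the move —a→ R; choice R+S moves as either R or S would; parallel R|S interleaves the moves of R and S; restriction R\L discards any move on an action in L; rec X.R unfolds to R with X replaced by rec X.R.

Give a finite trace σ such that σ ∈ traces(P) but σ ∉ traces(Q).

cc

LTS(P): 2 reachable states
  p0 = rec X. (c.(0\{a,c} + c.0))\{b,c} + c.(b.0 + 0\{a})\{b,c} + c.X ⊢ —c→ p0, —c→ p1
  p1 = (b.0 + 0\{a})\{b,c} ⊢ deadlocked
LTS(Q): 2 reachable states
  q0 = rec X. (c.(0\{a,c} + c.0))\{b,c} + c.(b.0 + 0\{a})\{b,c} + a.X ⊢ —a→ q0, —c→ q1
  q1 = (b.0 + 0\{a})\{b,c} ⊢ deadlocked
Trace ⟨cc⟩ through P, begin at {p0}:
  [1] c ⇒ {p0, p1}
  [2] c ⇒ {p0, p1}
  ✓ P
Trace ⟨cc⟩ through Q, begin at {q0}:
  [1] c ⇒ {q1}
  [2] c ⇒ no successor for Q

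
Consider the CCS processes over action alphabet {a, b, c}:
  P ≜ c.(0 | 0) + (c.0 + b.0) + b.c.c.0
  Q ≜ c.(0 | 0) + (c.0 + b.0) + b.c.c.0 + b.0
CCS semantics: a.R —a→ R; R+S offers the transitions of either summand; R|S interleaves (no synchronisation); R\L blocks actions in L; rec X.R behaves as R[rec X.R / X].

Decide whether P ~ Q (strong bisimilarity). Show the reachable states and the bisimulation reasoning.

YES

LTS(P): 5 reachable states
  p0 = c.(0 | 0) + (c.0 + b.0) + b.c.c.0 | --b--▸ p1, --b--▸ p2, --c--▸ p1, --c--▸ p3
  p1 = 0 | deadlocked
  p2 = c.c.0 | --c--▸ p4
  p3 = 0 | 0 | deadlocked
  p4 = c.0 | --c--▸ p1
LTS(Q): 5 reachable states
  q0 = c.(0 | 0) + (c.0 + b.0) + b.c.c.0 + b.0 | --b--▸ q1, --b--▸ q2, --c--▸ q1, --c--▸ q3
  q1 = 0 | deadlocked
  q2 = c.c.0 | --c--▸ q4
  q3 = 0 | 0 | deadlocked
  q4 = c.0 | --c--▸ q1
Bisimilarity quotient blocks:
  B0 = {p0, q0}
  B1 = {p1, p3, q1, q3}
  B2 = {p2, q2}
  B3 = {p4, q4}
p0 ∈ B0, q0 ∈ B0 → same block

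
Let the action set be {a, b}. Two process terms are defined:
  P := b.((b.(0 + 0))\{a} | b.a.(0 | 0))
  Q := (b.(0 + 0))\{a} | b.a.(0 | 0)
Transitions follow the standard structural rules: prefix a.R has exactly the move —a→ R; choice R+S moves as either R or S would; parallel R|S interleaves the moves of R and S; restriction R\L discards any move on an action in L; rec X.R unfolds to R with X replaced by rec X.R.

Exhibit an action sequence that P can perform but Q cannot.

bbb

P's transition system — 7 states:
  u0 = b.((b.(0 + 0))\{a} | b.a.(0 | 0)) | =b=> u1
  u1 = (b.(0 + 0))\{a} | b.a.(0 | 0) | =b=> u2, =b=> u3
  u2 = (0 + 0)\{a} | b.a.(0 | 0) | =b=> u4
  u3 = (b.(0 + 0))\{a} | a.(0 | 0) | =a=> u5, =b=> u4
  u4 = (0 + 0)\{a} | a.(0 | 0) | =a=> u6
  u5 = (b.(0 + 0))\{a} | (0 | 0) | =b=> u6
  u6 = (0 + 0)\{a} | (0 | 0) | (no moves)
Q's transition system — 6 states:
  v0 = (b.(0 + 0))\{a} | b.a.(0 | 0) | =b=> v1, =b=> v2
  v1 = (0 + 0)\{a} | b.a.(0 | 0) | =b=> v3
  v2 = (b.(0 + 0))\{a} | a.(0 | 0) | =a=> v4, =b=> v3
  v3 = (0 + 0)\{a} | a.(0 | 0) | =a=> v5
  v4 = (b.(0 + 0))\{a} | (0 | 0) | =b=> v5
  v5 = (0 + 0)\{a} | (0 | 0) | (no moves)
Run σ = ⟨bbb⟩ on P: start {u0}
  after b @ step 1: {u1}
  after b @ step 2: {u2, u3}
  after b @ step 3: {u4}
  P completes σ.
Run σ = ⟨bbb⟩ on Q: start {v0}
  after b @ step 1: {v1, v2}
  after b @ step 2: {v3}
  after b @ step 3: ∅ (Q stuck)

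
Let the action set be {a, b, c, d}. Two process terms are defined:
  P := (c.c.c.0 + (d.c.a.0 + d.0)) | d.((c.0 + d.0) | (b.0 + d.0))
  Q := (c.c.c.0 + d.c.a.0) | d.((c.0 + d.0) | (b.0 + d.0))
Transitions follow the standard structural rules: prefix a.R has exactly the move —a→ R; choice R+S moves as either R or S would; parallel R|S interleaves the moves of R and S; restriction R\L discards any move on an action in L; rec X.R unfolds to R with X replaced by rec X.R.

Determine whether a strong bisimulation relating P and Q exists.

NO

Reachable graph of P (30 states):
  u0 = (c.c.c.0 + (d.c.a.0 + d.0)) | d.((c.0 + d.0) | (b.0 + d.0)) ⊢ -c-> u1, -d-> u2, -d-> u3, -d-> u4
  u1 = c.c.0 | d.((c.0 + d.0) | (b.0 + d.0)) ⊢ -c-> u5, -d-> u6
  u2 = (c.c.c.0 + (d.c.a.0 + d.0)) | ((c.0 + d.0) | (b.0 + d.0)) ⊢ -b-> u7, -c-> u6, -c-> u8, -d-> u10, -d-> u7, -d-> u8, -d-> u9
  u3 = 0 | d.((c.0 + d.0) | (b.0 + d.0)) ⊢ -d-> u9
  u4 = c.a.0 | d.((c.0 + d.0) | (b.0 + d.0)) ⊢ -c-> u11, -d-> u10
  u5 = c.0 | d.((c.0 + d.0) | (b.0 + d.0)) ⊢ -c-> u3, -d-> u12
  u6 = c.c.0 | ((c.0 + d.0) | (b.0 + d.0)) ⊢ -b-> u13, -c-> u12, -c-> u14, -d-> u13, -d-> u14
  u7 = (c.c.c.0 + (d.c.a.0 + d.0)) | ((c.0 + d.0) | 0) ⊢ -c-> u13, -c-> u15, -d-> u15, -d-> u16, -d-> u17
  u8 = (c.c.c.0 + (d.c.a.0 + d.0)) | (0 | (b.0 + d.0)) ⊢ -b-> u15, -c-> u14, -d-> u15, -d-> u18, -d-> u19
  u9 = 0 | ((c.0 + d.0) | (b.0 + d.0)) ⊢ -b-> u16, -c-> u18, -d-> u16, -d-> u18
  u10 = c.a.0 | ((c.0 + d.0) | (b.0 + d.0)) ⊢ -b-> u17, -c-> u19, -c-> u20, -d-> u17, -d-> u19
  u11 = a.0 | d.((c.0 + d.0) | (b.0 + d.0)) ⊢ -a-> u3, -d-> u20
  u12 = c.0 | ((c.0 + d.0) | (b.0 + d.0)) ⊢ -b-> u21, -c-> u22, -c-> u9, -d-> u21, -d-> u22
  u13 = c.c.0 | ((c.0 + d.0) | 0) ⊢ -c-> u21, -c-> u23, -d-> u23
  u14 = c.c.0 | (0 | (b.0 + d.0)) ⊢ -b-> u23, -c-> u22, -d-> u23
  u15 = (c.c.c.0 + (d.c.a.0 + d.0)) | (0 | 0) ⊢ -c-> u23, -d-> u24, -d-> u25
  u16 = 0 | ((c.0 + d.0) | 0) ⊢ -c-> u24, -d-> u24
  u17 = c.a.0 | ((c.0 + d.0) | 0) ⊢ -c-> u25, -c-> u26, -d-> u25
  u18 = 0 | (0 | (b.0 + d.0)) ⊢ -b-> u24, -d-> u24
  u19 = c.a.0 | (0 | (b.0 + d.0)) ⊢ -b-> u25, -c-> u27, -d-> u25
  u20 = a.0 | ((c.0 + d.0) | (b.0 + d.0)) ⊢ -a-> u9, -b-> u26, -c-> u27, -d-> u26, -d-> u27
  u21 = c.0 | ((c.0 + d.0) | 0) ⊢ -c-> u16, -c-> u28, -d-> u28
  u22 = c.0 | (0 | (b.0 + d.0)) ⊢ -b-> u28, -c-> u18, -d-> u28
  u23 = c.c.0 | (0 | 0) ⊢ -c-> u28
  u24 = 0 | (0 | 0) ⊢ ∅
  u25 = c.a.0 | (0 | 0) ⊢ -c-> u29
  u26 = a.0 | ((c.0 + d.0) | 0) ⊢ -a-> u16, -c-> u29, -d-> u29
  u27 = a.0 | (0 | (b.0 + d.0)) ⊢ -a-> u18, -b-> u29, -d-> u29
  u28 = c.0 | (0 | 0) ⊢ -c-> u24
  u29 = a.0 | (0 | 0) ⊢ -a-> u24
Reachable graph of Q (30 states):
  v0 = (c.c.c.0 + d.c.a.0) | d.((c.0 + d.0) | (b.0 + d.0)) ⊢ -c-> v1, -d-> v2, -d-> v3
  v1 = c.c.0 | d.((c.0 + d.0) | (b.0 + d.0)) ⊢ -c-> v4, -d-> v5
  v2 = (c.c.c.0 + d.c.a.0) | ((c.0 + d.0) | (b.0 + d.0)) ⊢ -b-> v6, -c-> v5, -c-> v7, -d-> v6, -d-> v7, -d-> v8
  v3 = c.a.0 | d.((c.0 + d.0) | (b.0 + d.0)) ⊢ -c-> v9, -d-> v8
  v4 = c.0 | d.((c.0 + d.0) | (b.0 + d.0)) ⊢ -c-> v10, -d-> v11
  v5 = c.c.0 | ((c.0 + d.0) | (b.0 + d.0)) ⊢ -b-> v12, -c-> v11, -c-> v13, -d-> v12, -d-> v13
  v6 = (c.c.c.0 + d.c.a.0) | ((c.0 + d.0) | 0) ⊢ -c-> v12, -c-> v14, -d-> v14, -d-> v15
  v7 = (c.c.c.0 + d.c.a.0) | (0 | (b.0 + d.0)) ⊢ -b-> v14, -c-> v13, -d-> v14, -d-> v16
  v8 = c.a.0 | ((c.0 + d.0) | (b.0 + d.0)) ⊢ -b-> v15, -c-> v16, -c-> v17, -d-> v15, -d-> v16
  v9 = a.0 | d.((c.0 + d.0) | (b.0 + d.0)) ⊢ -a-> v10, -d-> v17
  v10 = 0 | d.((c.0 + d.0) | (b.0 + d.0)) ⊢ -d-> v18
  v11 = c.0 | ((c.0 + d.0) | (b.0 + d.0)) ⊢ -b-> v19, -c-> v18, -c-> v20, -d-> v19, -d-> v20
  v12 = c.c.0 | ((c.0 + d.0) | 0) ⊢ -c-> v19, -c-> v21, -d-> v21
  v13 = c.c.0 | (0 | (b.0 + d.0)) ⊢ -b-> v21, -c-> v20, -d-> v21
  v14 = (c.c.c.0 + d.c.a.0) | (0 | 0) ⊢ -c-> v21, -d-> v22
  v15 = c.a.0 | ((c.0 + d.0) | 0) ⊢ -c-> v22, -c-> v23, -d-> v22
  v16 = c.a.0 | (0 | (b.0 + d.0)) ⊢ -b-> v22, -c-> v24, -d-> v22
  v17 = a.0 | ((c.0 + d.0) | (b.0 + d.0)) ⊢ -a-> v18, -b-> v23, -c-> v24, -d-> v23, -d-> v24
  v18 = 0 | ((c.0 + d.0) | (b.0 + d.0)) ⊢ -b-> v25, -c-> v26, -d-> v25, -d-> v26
  v19 = c.0 | ((c.0 + d.0) | 0) ⊢ -c-> v25, -c-> v27, -d-> v27
  v20 = c.0 | (0 | (b.0 + d.0)) ⊢ -b-> v27, -c-> v26, -d-> v27
  v21 = c.c.0 | (0 | 0) ⊢ -c-> v27
  v22 = c.a.0 | (0 | 0) ⊢ -c-> v28
  v23 = a.0 | ((c.0 + d.0) | 0) ⊢ -a-> v25, -c-> v28, -d-> v28
  v24 = a.0 | (0 | (b.0 + d.0)) ⊢ -a-> v26, -b-> v28, -d-> v28
  v25 = 0 | ((c.0 + d.0) | 0) ⊢ -c-> v29, -d-> v29
  v26 = 0 | (0 | (b.0 + d.0)) ⊢ -b-> v29, -d-> v29
  v27 = c.0 | (0 | 0) ⊢ -c-> v29
  v28 = a.0 | (0 | 0) ⊢ -a-> v29
  v29 = 0 | (0 | 0) ⊢ ∅
Partition-refinement fixed point:
  B0 = {u0}
  B1 = {u1, v1}
  B2 = {u5, v4}
  B3 = {u12, v11}
  B4 = {u21, v19}
  B5 = {u28, v27}
  B6 = {u24, v29}
  B7 = {u16, v25}
  B8 = {u9, v18}
  B9 = {u18, v26}
  B10 = {u22, v20}
  B11 = {u3, v10}
  B12 = {u6, v5}
  B13 = {u13, v12}
  B14 = {u23, v21}
  B15 = {u14, v13}
  B16 = {u2}
  B17 = {u10, v8}
  B18 = {u17, v15}
  B19 = {u25, v22}
  B20 = {u29, v28}
  B21 = {u26, v23}
  B22 = {u19, v16}
  B23 = {u27, v24}
  B24 = {u20, v17}
  B25 = {u7}
  B26 = {u15}
  B27 = {u8}
  B28 = {u4, v3}
  B29 = {u11, v9}
  B30 = {v0}
  B31 = {v2}
  B32 = {v6}
  B33 = {v14}
  B34 = {v7}
u0 ∈ B0, v0 ∈ B30 → different blocks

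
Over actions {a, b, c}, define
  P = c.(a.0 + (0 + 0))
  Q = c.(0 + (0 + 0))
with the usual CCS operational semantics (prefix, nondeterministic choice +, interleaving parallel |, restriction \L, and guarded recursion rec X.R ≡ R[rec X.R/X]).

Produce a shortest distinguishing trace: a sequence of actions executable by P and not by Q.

LTS(P): 3 reachable states
  u0 = c.(a.0 + (0 + 0)) → --c--▸ u1
  u1 = a.0 + (0 + 0) → --a--▸ u2
  u2 = 0 → ·
LTS(Q): 2 reachable states
  v0 = c.(0 + (0 + 0)) → --c--▸ v1
  v1 = 0 + (0 + 0) → ·
Executing ca from P (initial set {u0}):
  after c @ step 1: {u1}
  after a @ step 2: {u2}
  ✓ P
Executing ca from Q (initial set {v0}):
  after c @ step 1: {v1}
  after a @ step 2: no successor for Q

ca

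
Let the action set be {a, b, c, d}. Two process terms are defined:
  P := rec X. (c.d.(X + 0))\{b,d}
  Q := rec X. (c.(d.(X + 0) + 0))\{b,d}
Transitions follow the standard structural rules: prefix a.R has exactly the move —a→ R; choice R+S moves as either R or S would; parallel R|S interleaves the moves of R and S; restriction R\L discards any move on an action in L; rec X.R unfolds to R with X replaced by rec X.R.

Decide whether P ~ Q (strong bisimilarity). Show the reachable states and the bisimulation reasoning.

P's transition system — 2 states:
  p0 = rec X. (c.d.(X + 0))\{b,d} ⊢ -c-> p1
  p1 = (d.((rec X. (c.d.(X + 0))\{b,d}) + 0))\{b,d} ⊢ (no moves)
Q's transition system — 2 states:
  q0 = rec X. (c.(d.(X + 0) + 0))\{b,d} ⊢ -c-> q1
  q1 = (d.((rec X. (c.(d.(X + 0) + 0))\{b,d}) + 0) + 0)\{b,d} ⊢ (no moves)
Partition-refinement fixed point:
  B0 = {p0, q0}
  B1 = {p1, q1}
p0 ∈ B0, q0 ∈ B0 → same block

P ~ Q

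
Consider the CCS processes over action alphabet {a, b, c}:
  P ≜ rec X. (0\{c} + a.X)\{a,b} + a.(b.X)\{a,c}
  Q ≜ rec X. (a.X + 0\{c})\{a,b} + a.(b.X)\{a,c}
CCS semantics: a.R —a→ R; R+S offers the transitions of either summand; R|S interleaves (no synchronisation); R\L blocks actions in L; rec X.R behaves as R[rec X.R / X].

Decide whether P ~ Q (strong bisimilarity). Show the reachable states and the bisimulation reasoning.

P ~ Q

P's transition system — 3 states:
  p0 = rec X. (0\{c} + a.X)\{a,b} + a.(b.X)\{a,c} | =a=> p1
  p1 = (b.(rec X. (0\{c} + a.X)\{a,b} + a.(b.X)\{a,c}))\{a,c} | =b=> p2
  p2 = (rec X. (0\{c} + a.X)\{a,b} + a.(b.X)\{a,c})\{a,c} | (no moves)
Q's transition system — 3 states:
  q0 = rec X. (a.X + 0\{c})\{a,b} + a.(b.X)\{a,c} | =a=> q1
  q1 = (b.(rec X. (a.X + 0\{c})\{a,b} + a.(b.X)\{a,c}))\{a,c} | =b=> q2
  q2 = (rec X. (a.X + 0\{c})\{a,b} + a.(b.X)\{a,c})\{a,c} | (no moves)
Coarsest stable partition (strong bisimilarity classes):
  B0 = {p0, q0}
  B1 = {p1, q1}
  B2 = {p2, q2}
p0 ∈ B0, q0 ∈ B0 → same block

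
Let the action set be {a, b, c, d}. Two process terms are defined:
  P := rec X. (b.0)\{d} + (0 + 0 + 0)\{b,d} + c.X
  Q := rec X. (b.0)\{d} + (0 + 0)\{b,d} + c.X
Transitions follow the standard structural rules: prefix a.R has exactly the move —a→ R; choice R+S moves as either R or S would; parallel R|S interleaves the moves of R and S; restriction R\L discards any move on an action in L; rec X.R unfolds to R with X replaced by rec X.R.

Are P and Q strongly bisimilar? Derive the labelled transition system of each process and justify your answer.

LTS(P): 2 reachable states
  m0 = rec X. (b.0)\{d} + (0 + 0 + 0)\{b,d} + c.X :: =b=> m1, =c=> m0
  m1 = 0\{d} :: deadlocked
LTS(Q): 2 reachable states
  n0 = rec X. (b.0)\{d} + (0 + 0)\{b,d} + c.X :: =b=> n1, =c=> n0
  n1 = 0\{d} :: deadlocked
Bisimilarity quotient blocks:
  B0 = {m0, n0}
  B1 = {m1, n1}
m0 ∈ B0, n0 ∈ B0 → same block

P ~ Q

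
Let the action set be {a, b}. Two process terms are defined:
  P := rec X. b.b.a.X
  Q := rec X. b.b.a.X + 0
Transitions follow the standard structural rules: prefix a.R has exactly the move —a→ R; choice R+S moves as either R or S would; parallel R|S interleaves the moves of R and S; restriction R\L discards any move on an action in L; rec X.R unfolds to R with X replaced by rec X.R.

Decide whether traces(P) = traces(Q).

YES

Reachable graph of P (3 states):
  p0 = rec X. b.b.a.X → —b→ p1
  p1 = b.a.(rec X. b.b.a.X) → —b→ p2
  p2 = a.(rec X. b.b.a.X) → —a→ p0
Reachable graph of Q (3 states):
  q0 = rec X. b.b.a.X + 0 → —b→ q1
  q1 = b.a.(rec X. b.b.a.X + 0) → —b→ q2
  q2 = a.(rec X. b.b.a.X + 0) → —a→ q0
Partition-refinement fixed point:
  B0 = {p0, q0}
  B1 = {p1, q1}
  B2 = {p2, q2}
p0 ∈ B0, q0 ∈ B0 → same block
Bisimilar ⇒ trace-equivalent.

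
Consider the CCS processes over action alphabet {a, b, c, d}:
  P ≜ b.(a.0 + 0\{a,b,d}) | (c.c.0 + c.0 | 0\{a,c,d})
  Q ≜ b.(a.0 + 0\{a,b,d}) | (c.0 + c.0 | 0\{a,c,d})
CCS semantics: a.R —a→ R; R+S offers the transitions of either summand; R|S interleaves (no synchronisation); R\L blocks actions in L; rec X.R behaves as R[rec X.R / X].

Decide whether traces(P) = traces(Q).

traces(P) ≠ traces(Q) — witness ⟨cc⟩

Reachable graph of P (12 states):
  s0 = b.(a.0 + 0\{a,b,d}) | (c.c.0 + c.0 | 0\{a,c,d}) :: --b--▸ s1, --c--▸ s2, --c--▸ s3
  s1 = (a.0 + 0\{a,b,d}) | (c.c.0 + c.0 | 0\{a,c,d}) :: --a--▸ s4, --c--▸ s5, --c--▸ s6
  s2 = b.(a.0 + 0\{a,b,d}) | (0 | 0\{a,c,d}) :: --b--▸ s5
  s3 = b.(a.0 + 0\{a,b,d}) | c.0 :: --b--▸ s6, --c--▸ s7
  s4 = 0 | (c.c.0 + c.0 | 0\{a,c,d}) :: --c--▸ s8, --c--▸ s9
  s5 = (a.0 + 0\{a,b,d}) | (0 | 0\{a,c,d}) :: --a--▸ s8
  s6 = (a.0 + 0\{a,b,d}) | c.0 :: --a--▸ s9, --c--▸ s10
  s7 = b.(a.0 + 0\{a,b,d}) | 0 :: --b--▸ s10
  s8 = 0 | (0 | 0\{a,c,d}) :: (no moves)
  s9 = 0 | c.0 :: --c--▸ s11
  s10 = (a.0 + 0\{a,b,d}) | 0 :: --a--▸ s11
  s11 = 0 | 0 :: (no moves)
Reachable graph of Q (9 states):
  t0 = b.(a.0 + 0\{a,b,d}) | (c.0 + c.0 | 0\{a,c,d}) :: --b--▸ t1, --c--▸ t2, --c--▸ t3
  t1 = (a.0 + 0\{a,b,d}) | (c.0 + c.0 | 0\{a,c,d}) :: --a--▸ t4, --c--▸ t5, --c--▸ t6
  t2 = b.(a.0 + 0\{a,b,d}) | (0 | 0\{a,c,d}) :: --b--▸ t5
  t3 = b.(a.0 + 0\{a,b,d}) | 0 :: --b--▸ t6
  t4 = 0 | (c.0 + c.0 | 0\{a,c,d}) :: --c--▸ t7, --c--▸ t8
  t5 = (a.0 + 0\{a,b,d}) | (0 | 0\{a,c,d}) :: --a--▸ t7
  t6 = (a.0 + 0\{a,b,d}) | 0 :: --a--▸ t8
  t7 = 0 | (0 | 0\{a,c,d}) :: (no moves)
  t8 = 0 | 0 :: (no moves)
Trace ⟨cc⟩ through P, begin at {s0}:
  step 1 (c): {s2, s3}
  step 2 (c): {s7}
  P completes σ.
Trace ⟨cc⟩ through Q, begin at {t0}:
  step 1 (c): {t2, t3}
  step 2 (c): ∅ (Q stuck)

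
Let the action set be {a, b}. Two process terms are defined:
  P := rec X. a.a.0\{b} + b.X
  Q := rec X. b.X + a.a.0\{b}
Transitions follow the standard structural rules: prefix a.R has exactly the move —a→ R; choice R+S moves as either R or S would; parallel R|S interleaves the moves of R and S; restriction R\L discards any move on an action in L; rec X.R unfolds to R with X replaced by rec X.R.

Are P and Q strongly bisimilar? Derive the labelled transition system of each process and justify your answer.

LTS(P): 3 reachable states
  p0 = rec X. a.a.0\{b} + b.X has moves --a--▸ p1, --b--▸ p0
  p1 = a.0\{b} has moves --a--▸ p2
  p2 = 0\{b} has moves deadlocked
LTS(Q): 3 reachable states
  q0 = rec X. b.X + a.a.0\{b} has moves --a--▸ q1, --b--▸ q0
  q1 = a.0\{b} has moves --a--▸ q2
  q2 = 0\{b} has moves deadlocked
Partition-refinement fixed point:
  B0 = {p0, q0}
  B1 = {p1, q1}
  B2 = {p2, q2}
p0 ∈ B0, q0 ∈ B0 → same block

bisimilar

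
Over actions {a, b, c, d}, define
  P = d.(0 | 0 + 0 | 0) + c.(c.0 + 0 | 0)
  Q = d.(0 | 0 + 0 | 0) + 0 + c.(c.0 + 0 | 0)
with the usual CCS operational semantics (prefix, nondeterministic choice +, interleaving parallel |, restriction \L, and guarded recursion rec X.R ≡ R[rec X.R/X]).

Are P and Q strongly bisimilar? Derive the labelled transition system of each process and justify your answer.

P ~ Q

Reachable graph of P (4 states):
  m0 = d.(0 | 0 + 0 | 0) + c.(c.0 + 0 | 0) :: -c-> m1, -d-> m2
  m1 = c.0 + 0 | 0 :: -c-> m3
  m2 = 0 | 0 + 0 | 0 :: (no moves)
  m3 = 0 :: (no moves)
Reachable graph of Q (4 states):
  n0 = d.(0 | 0 + 0 | 0) + 0 + c.(c.0 + 0 | 0) :: -c-> n1, -d-> n2
  n1 = c.0 + 0 | 0 :: -c-> n3
  n2 = 0 | 0 + 0 | 0 :: (no moves)
  n3 = 0 :: (no moves)
Bisimilarity quotient blocks:
  B0 = {m0, n0}
  B1 = {m1, n1}
  B2 = {m2, m3, n2, n3}
m0 ∈ B0, n0 ∈ B0 → same block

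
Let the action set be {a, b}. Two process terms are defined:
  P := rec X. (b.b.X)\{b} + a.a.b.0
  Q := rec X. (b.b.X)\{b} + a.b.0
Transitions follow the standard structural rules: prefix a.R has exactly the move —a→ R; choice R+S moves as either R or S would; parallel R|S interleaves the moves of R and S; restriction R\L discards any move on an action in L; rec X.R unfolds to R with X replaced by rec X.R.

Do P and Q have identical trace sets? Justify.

LTS(P): 4 reachable states
  s0 = rec X. (b.b.X)\{b} + a.a.b.0 :: —a→ s1
  s1 = a.b.0 :: —a→ s2
  s2 = b.0 :: —b→ s3
  s3 = 0 :: (no moves)
LTS(Q): 3 reachable states
  t0 = rec X. (b.b.X)\{b} + a.b.0 :: —a→ t1
  t1 = b.0 :: —b→ t2
  t2 = 0 :: (no moves)
Executing aa from P (initial set {s0}):
  step 1 (a): {s1}
  step 2 (a): {s2}
  P completes σ.
Executing aa from Q (initial set {t0}):
  step 1 (a): {t1}
  step 2 (a): ∅  — Q cannot continue

NO — witness ⟨aa⟩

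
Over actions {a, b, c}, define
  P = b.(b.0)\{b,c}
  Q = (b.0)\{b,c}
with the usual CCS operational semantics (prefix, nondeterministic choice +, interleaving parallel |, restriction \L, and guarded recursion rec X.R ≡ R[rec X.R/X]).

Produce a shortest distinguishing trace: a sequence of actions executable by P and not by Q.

P's transition system — 2 states:
  u0 = b.(b.0)\{b,c} | --b--▸ u1
  u1 = (b.0)\{b,c} | ∅
Q's transition system — 1 states:
  v0 = (b.0)\{b,c} | ∅
Executing b from P (initial set {u0}):
  step 1 (b): {u1}
  P completes σ.
Executing b from Q (initial set {v0}):
  step 1 (b): ∅ (Q stuck)

b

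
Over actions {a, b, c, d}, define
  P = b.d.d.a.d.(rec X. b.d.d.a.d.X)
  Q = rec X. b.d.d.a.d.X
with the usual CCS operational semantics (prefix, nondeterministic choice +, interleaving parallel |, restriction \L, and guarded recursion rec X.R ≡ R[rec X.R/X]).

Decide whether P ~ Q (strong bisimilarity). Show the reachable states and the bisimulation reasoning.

Reachable graph of P (6 states):
  s0 = b.d.d.a.d.(rec X. b.d.d.a.d.X) has moves —b→ s1
  s1 = d.d.a.d.(rec X. b.d.d.a.d.X) has moves —d→ s2
  s2 = d.a.d.(rec X. b.d.d.a.d.X) has moves —d→ s3
  s3 = a.d.(rec X. b.d.d.a.d.X) has moves —a→ s4
  s4 = d.(rec X. b.d.d.a.d.X) has moves —d→ s5
  s5 = rec X. b.d.d.a.d.X has moves —b→ s1
Reachable graph of Q (5 states):
  t0 = rec X. b.d.d.a.d.X has moves —b→ t1
  t1 = d.d.a.d.(rec X. b.d.d.a.d.X) has moves —d→ t2
  t2 = d.a.d.(rec X. b.d.d.a.d.X) has moves —d→ t3
  t3 = a.d.(rec X. b.d.d.a.d.X) has moves —a→ t4
  t4 = d.(rec X. b.d.d.a.d.X) has moves —d→ t0
Partition-refinement fixed point:
  B0 = {s0, s5, t0}
  B1 = {s1, t1}
  B2 = {s2, t2}
  B3 = {s3, t3}
  B4 = {s4, t4}
s0 ∈ B0, t0 ∈ B0 → same block

YES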